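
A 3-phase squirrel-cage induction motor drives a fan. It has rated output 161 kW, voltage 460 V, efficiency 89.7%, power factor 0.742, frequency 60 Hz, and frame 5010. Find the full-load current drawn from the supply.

304 A

P_out = 161 kW = 161000 W
P_in = P_out / η = 161000 / 0.897 = 179487 W
I_L = P_in / (√3·V_L·cosφ) = 179487 / (1.732 × 460 × 0.742) = 304 A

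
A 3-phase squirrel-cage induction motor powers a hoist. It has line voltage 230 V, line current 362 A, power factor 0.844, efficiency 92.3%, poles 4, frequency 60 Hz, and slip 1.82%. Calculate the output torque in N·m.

607 N·m

P_in = √3·V·I·cosφ = 1.732 × 230 × 362 × 0.844 = 121710 W
P_out = η·P_in = 0.923 × 121710 = 112338 W
n_s = 120×60/4 = 1800 rpm; n = 1800×(1−0.0182) = 1767 rpm
ω = 2π×1767/60 = 185 rad/s
τ = P_out/ω = 112338/185 = 607 N·m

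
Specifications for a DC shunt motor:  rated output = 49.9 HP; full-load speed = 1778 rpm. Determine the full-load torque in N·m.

200 N·m

P_out = 49.9 × 746 = 37225 W
ω = 2π × 1778/60 = 186.2 rad/s
τ = P_out/ω = 37225/186.2 = 200 N·m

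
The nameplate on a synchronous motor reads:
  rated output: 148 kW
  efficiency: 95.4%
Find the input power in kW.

P_out = 148000 W
P_in = P_out/η = 148000/0.954 = 155136 W = 155 kW

155 kW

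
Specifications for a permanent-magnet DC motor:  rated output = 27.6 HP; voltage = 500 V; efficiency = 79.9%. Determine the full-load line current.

51.5 A

P_out = 27.6 × 746 = 20590 W
P_in = P_out / η = 20590 / 0.799 = 25770 W
I = P_in / V = 25770 / 500 = 51.5 A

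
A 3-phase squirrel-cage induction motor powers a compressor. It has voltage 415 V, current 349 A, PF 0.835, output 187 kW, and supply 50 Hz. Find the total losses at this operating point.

P_in = √3·V·I·cosφ = 1.732×415×349×0.835 = 209463 W
P_out = 187000 W
Losses = P_in − P_out = 209463 − 187000 = 22463 W

22.5 kW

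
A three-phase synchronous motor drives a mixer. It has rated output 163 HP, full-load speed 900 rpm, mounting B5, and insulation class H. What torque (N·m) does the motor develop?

1290 N·m

P_out = 163 × 746 = 121598 W
ω = 2π × 900/60 = 94.25 rad/s
τ = P_out/ω = 121598/94.25 = 1290 N·m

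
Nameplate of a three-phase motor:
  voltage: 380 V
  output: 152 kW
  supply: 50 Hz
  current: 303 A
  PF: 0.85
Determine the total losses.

P_in = √3·V·I·cosφ = 1.732×380×303×0.85 = 169509 W
P_out = 152000 W
Losses = P_in − P_out = 169509 − 152000 = 17509 W

17.5 kW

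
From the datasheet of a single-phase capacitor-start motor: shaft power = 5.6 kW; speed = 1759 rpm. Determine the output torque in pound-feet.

ω = 2π × 1759/60 = 184.2 rad/s
τ = P/ω = 5600/184.2 = 30.4 N·m
In lb·ft: 30.4/1.356 = 22.4 lb·ft

22.4 lb·ft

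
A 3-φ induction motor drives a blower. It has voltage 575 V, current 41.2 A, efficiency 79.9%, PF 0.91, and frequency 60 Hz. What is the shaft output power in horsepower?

P_in = √3·V·I·cosφ = 1.732 × 575 × 41.2 × 0.91 = 37338 W
P_out = η·P_in = 0.799 × 37338 = 29833 W
= 29833/746 = 40 HP

40 HP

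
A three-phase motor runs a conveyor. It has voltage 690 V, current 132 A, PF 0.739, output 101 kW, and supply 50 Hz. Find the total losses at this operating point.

P_in = √3·V·I·cosφ = 1.732×690×132×0.739 = 116578 W
P_out = 101000 W
Losses = P_in − P_out = 116578 − 101000 = 15578 W

15600 W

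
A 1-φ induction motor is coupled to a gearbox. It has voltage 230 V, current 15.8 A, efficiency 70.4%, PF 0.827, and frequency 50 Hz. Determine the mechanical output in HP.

P_in = V·I·cosφ = 230 × 15.8 × 0.827 = 3005 W
P_out = η·P_in = 0.704 × 3005 = 2116 W
= 2116/746 = 2.84 HP

2.84 HP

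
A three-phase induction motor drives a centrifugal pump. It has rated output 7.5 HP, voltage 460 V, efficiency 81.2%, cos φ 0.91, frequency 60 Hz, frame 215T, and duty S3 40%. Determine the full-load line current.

9.5 A

P_out = 7.5 × 746 = 5595 W
P_in = P_out / η = 5595 / 0.812 = 6890 W
I_L = P_in / (√3·V_L·cosφ) = 6890 / (1.732 × 460 × 0.91) = 9.5 A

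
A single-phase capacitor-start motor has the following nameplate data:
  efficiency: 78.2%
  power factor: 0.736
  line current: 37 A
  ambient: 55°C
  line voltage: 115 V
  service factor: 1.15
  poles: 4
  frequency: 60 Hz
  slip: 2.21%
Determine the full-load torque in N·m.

P_in = V·I·cosφ = 115 × 37 × 0.736 = 3132 W
P_out = η·P_in = 0.782 × 3132 = 2449 W
n_s = 120×60/4 = 1800 rpm; n = 1800×(1−0.0221) = 1760 rpm
ω = 2π×1760/60 = 184.3 rad/s
τ = P_out/ω = 2449/184.3 = 13.3 N·m

13.3 N·m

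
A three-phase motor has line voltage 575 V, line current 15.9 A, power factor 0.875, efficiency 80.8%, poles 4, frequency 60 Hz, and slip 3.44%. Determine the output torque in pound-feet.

P_in = √3·V·I·cosφ = 1.732 × 575 × 15.9 × 0.875 = 13855 W
P_out = η·P_in = 0.808 × 13855 = 11195 W
n_s = 120×60/4 = 1800 rpm; n = 1800×(1−0.0344) = 1738 rpm
ω = 2π×1738/60 = 182 rad/s
τ = P_out/ω = 11195/182 = 61.51 N·m
In lb·ft: 61.51/1.356 = 45.4 lb·ft

45.4 lb·ft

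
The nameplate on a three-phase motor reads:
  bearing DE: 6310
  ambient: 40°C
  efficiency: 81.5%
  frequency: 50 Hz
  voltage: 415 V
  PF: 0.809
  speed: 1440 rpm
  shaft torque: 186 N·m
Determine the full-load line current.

59.2 A

ω = 2π×1440/60 = 150.8 rad/s; P_out = τω = 186 × 150.8 = 28049 W
P_in = P_out / η = 28049 / 0.815 = 34416 W
I_L = P_in / (√3·V_L·cosφ) = 34416 / (1.732 × 415 × 0.809) = 59.2 A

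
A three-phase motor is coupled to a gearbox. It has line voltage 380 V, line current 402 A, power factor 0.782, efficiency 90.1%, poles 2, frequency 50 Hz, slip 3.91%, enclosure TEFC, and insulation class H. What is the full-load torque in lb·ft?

P_in = √3·V·I·cosφ = 1.732 × 380 × 402 × 0.782 = 206902 W
P_out = η·P_in = 0.901 × 206902 = 186419 W
n_s = 120×50/2 = 3000 rpm; n = 3000×(1−0.0391) = 2883 rpm
ω = 2π×2883/60 = 301.9 rad/s
τ = P_out/ω = 186419/301.9 = 617.5 N·m
In lb·ft: 617.5/1.356 = 455 lb·ft

455 lb·ft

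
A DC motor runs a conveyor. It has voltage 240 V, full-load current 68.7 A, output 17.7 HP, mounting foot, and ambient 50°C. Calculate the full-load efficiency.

80.1 %

P_out = 17.7 × 746 = 13204 W
P_in = V·I = 240 × 68.7 = 16488 W
η = P_out / P_in = 13204 / 16488 = 0.801 = 80.1%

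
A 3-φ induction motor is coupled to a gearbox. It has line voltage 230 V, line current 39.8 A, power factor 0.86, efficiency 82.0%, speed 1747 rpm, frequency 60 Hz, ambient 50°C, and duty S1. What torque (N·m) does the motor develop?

P_in = √3·V·I·cosφ = 1.732 × 230 × 39.8 × 0.86 = 13635 W
P_out = η·P_in = 0.82 × 13635 = 11181 W
n = 1747 rpm
ω = 2π×1747/60 = 182.9 rad/s
τ = P_out/ω = 11181/182.9 = 61.1 N·m

61.1 N·m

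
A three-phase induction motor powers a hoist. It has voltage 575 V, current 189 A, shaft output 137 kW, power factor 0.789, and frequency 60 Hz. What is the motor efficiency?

P_out = 137 kW = 137000 W
P_in = √3·V_L·I_L·cosφ = 1.732 × 575 × 189 × 0.789 = 148510 W
η = P_out / P_in = 137000 / 148510 = 0.922 = 92.2%

92.2 %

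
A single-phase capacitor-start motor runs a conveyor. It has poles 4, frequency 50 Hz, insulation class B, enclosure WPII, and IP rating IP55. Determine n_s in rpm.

1500 rpm

n_s = 120f/p = 120×50/4 = 1500 rpm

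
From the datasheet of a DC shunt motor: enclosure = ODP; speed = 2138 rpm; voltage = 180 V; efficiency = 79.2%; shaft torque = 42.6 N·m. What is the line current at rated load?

ω = 2π×2138/60 = 223.9 rad/s; P_out = τω = 42.6 × 223.9 = 9538 W
P_in = P_out / η = 9538 / 0.792 = 12043 W
I = P_in / V = 12043 / 180 = 66.9 A

66.9 A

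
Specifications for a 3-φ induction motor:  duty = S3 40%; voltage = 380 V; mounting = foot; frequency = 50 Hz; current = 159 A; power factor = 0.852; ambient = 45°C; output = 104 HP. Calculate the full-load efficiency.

87.0 %

P_out = 104 × 746 = 77584 W
P_in = √3·V_L·I_L·cosφ = 1.732 × 380 × 159 × 0.852 = 89160 W
η = P_out / P_in = 77584 / 89160 = 0.870 = 87.0%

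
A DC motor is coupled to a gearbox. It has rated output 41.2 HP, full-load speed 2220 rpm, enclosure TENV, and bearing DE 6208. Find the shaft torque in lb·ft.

97.5 lb·ft

P_out = 41.2 × 746 = 30735 W
ω = 2π × 2220/60 = 232.5 rad/s
τ = P_out/ω = 30735/232.5 = 132.2 N·m
In lb·ft: 132.2/1.356 = 97.5 lb·ft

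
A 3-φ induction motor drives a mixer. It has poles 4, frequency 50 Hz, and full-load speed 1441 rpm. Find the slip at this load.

n_s = 120f/p = 120×50/4 = 1500 rpm
s = (n_s − n)/n_s = (1500 − 1441)/1500 = 0.0393

3.93 %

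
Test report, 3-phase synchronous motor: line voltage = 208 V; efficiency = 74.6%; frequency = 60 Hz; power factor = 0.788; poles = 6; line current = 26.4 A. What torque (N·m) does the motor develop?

44.5 N·m

P_in = √3·V·I·cosφ = 1.732 × 208 × 26.4 × 0.788 = 7494 W
P_out = η·P_in = 0.746 × 7494 = 5591 W
n = n_s = 120×60/6 = 1200 rpm (synchronous)
ω = 2π×1200/60 = 125.7 rad/s
τ = P_out/ω = 5591/125.7 = 44.5 N·m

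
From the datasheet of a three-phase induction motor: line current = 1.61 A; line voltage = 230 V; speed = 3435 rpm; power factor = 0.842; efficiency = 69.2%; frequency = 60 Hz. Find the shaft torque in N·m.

1.04 N·m

P_in = √3·V·I·cosφ = 1.732 × 230 × 1.61 × 0.842 = 540 W
P_out = η·P_in = 0.692 × 540 = 374 W
n = 3435 rpm
ω = 2π×3435/60 = 359.7 rad/s
τ = P_out/ω = 374/359.7 = 1.04 N·m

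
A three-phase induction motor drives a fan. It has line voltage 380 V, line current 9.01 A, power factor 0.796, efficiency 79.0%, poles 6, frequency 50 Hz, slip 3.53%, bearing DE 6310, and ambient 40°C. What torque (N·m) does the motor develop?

36.9 N·m

P_in = √3·V·I·cosφ = 1.732 × 380 × 9.01 × 0.796 = 4720 W
P_out = η·P_in = 0.79 × 4720 = 3729 W
n_s = 120×50/6 = 1000 rpm; n = 1000×(1−0.0353) = 965 rpm
ω = 2π×965/60 = 101.1 rad/s
τ = P_out/ω = 3729/101.1 = 36.9 N·m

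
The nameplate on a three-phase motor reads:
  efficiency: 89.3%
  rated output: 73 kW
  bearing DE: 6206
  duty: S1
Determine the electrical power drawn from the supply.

81.7 kW

P_out = 73000 W
P_in = P_out/η = 73000/0.893 = 81747 W = 81.7 kW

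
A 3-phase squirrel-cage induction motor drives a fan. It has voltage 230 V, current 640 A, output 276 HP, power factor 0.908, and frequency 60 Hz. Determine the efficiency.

P_out = 276 × 746 = 205896 W
P_in = √3·V_L·I_L·cosφ = 1.732 × 230 × 640 × 0.908 = 231495 W
η = P_out / P_in = 205896 / 231495 = 0.889 = 88.9%

88.9 %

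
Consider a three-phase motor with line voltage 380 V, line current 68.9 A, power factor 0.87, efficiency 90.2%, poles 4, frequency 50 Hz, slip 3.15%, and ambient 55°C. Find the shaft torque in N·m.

P_in = √3·V·I·cosφ = 1.732 × 380 × 68.9 × 0.87 = 39452 W
P_out = η·P_in = 0.902 × 39452 = 35586 W
n_s = 120×50/4 = 1500 rpm; n = 1500×(1−0.0315) = 1453 rpm
ω = 2π×1453/60 = 152.2 rad/s
τ = P_out/ω = 35586/152.2 = 234 N·m

234 N·m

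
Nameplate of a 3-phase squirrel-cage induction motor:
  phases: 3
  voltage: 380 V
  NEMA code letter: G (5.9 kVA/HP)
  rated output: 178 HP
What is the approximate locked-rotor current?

S_LR = 5.9 × 178 = 1050.2 kVA
I_LR = S_LR/(√3·V_L) = 1050200/(1.732×380) = 1600 A

1600 A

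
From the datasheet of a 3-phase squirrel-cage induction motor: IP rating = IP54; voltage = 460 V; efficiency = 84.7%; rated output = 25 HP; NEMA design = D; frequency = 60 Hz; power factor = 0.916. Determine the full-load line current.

P_out = 25 × 746 = 18650 W
P_in = P_out / η = 18650 / 0.847 = 22019 W
I_L = P_in / (√3·V_L·cosφ) = 22019 / (1.732 × 460 × 0.916) = 30.2 A

30.2 A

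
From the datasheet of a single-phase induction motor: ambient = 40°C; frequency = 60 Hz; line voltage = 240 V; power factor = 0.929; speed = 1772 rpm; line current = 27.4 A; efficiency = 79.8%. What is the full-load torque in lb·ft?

19.4 lb·ft

P_in = V·I·cosφ = 240 × 27.4 × 0.929 = 6109 W
P_out = η·P_in = 0.798 × 6109 = 4875 W
n = 1772 rpm
ω = 2π×1772/60 = 185.6 rad/s
τ = P_out/ω = 4875/185.6 = 26.27 N·m
In lb·ft: 26.27/1.356 = 19.4 lb·ft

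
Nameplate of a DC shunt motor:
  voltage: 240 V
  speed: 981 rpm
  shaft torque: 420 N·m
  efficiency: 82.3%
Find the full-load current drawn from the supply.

218 A

ω = 2π×981/60 = 102.7 rad/s; P_out = τω = 420 × 102.7 = 43134 W
P_in = P_out / η = 43134 / 0.823 = 52411 W
I = P_in / V = 52411 / 240 = 218 A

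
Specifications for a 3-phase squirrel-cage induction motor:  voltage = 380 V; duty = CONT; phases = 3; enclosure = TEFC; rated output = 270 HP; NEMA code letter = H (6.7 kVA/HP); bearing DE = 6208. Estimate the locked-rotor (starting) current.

S_LR = 6.7 × 270 = 1809 kVA
I_LR = S_LR/(√3·V_L) = 1809000/(1.732×380) = 2750 A

2750 A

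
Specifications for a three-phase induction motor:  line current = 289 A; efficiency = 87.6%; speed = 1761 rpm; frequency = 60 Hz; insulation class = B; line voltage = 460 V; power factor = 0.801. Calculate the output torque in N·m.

P_in = √3·V·I·cosφ = 1.732 × 460 × 289 × 0.801 = 184432 W
P_out = η·P_in = 0.876 × 184432 = 161562 W
n = 1761 rpm
ω = 2π×1761/60 = 184.4 rad/s
τ = P_out/ω = 161562/184.4 = 876 N·m

876 N·m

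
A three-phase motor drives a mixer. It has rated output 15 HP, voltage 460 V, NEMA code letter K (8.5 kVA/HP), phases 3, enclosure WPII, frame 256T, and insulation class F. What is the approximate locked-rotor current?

S_LR = 8.5 × 15 = 127.5 kVA
I_LR = S_LR/(√3·V_L) = 127500/(1.732×460) = 160 A

160 A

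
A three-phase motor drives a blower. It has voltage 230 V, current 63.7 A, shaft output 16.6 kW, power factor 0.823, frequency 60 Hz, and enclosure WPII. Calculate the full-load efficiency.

P_out = 16.6 kW = 16600 W
P_in = √3·V_L·I_L·cosφ = 1.732 × 230 × 63.7 × 0.823 = 20884 W
η = P_out / P_in = 16600 / 20884 = 0.795 = 79.5%

79.5 %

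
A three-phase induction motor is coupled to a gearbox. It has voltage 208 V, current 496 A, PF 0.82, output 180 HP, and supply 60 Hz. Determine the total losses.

P_in = √3·V·I·cosφ = 1.732×208×496×0.82 = 146523 W
P_out = 180×746 = 134280 W
Losses = P_in − P_out = 146523 − 134280 = 12243 W

12.2 kW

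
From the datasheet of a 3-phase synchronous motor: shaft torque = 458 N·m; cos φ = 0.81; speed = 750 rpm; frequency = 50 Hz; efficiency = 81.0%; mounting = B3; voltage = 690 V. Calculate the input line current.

45.9 A

ω = 2π×750/60 = 78.54 rad/s; P_out = τω = 458 × 78.54 = 35971 W
P_in = P_out / η = 35971 / 0.810 = 44409 W
I_L = P_in / (√3·V_L·cosφ) = 44409 / (1.732 × 690 × 0.81) = 45.9 A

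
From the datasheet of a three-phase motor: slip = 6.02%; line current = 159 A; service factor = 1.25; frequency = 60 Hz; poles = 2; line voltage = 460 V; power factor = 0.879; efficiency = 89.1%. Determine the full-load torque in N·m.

P_in = √3·V·I·cosφ = 1.732 × 460 × 159 × 0.879 = 111350 W
P_out = η·P_in = 0.891 × 111350 = 99213 W
n_s = 120×60/2 = 3600 rpm; n = 3600×(1−0.0602) = 3383 rpm
ω = 2π×3383/60 = 354.3 rad/s
τ = P_out/ω = 99213/354.3 = 280 N·m

280 N·m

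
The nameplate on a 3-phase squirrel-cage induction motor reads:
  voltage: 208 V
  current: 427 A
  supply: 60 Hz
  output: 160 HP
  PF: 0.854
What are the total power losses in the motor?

12000 W

P_in = √3·V·I·cosφ = 1.732×208×427×0.854 = 131370 W
P_out = 160×746 = 119360 W
Losses = P_in − P_out = 131370 − 119360 = 12010 W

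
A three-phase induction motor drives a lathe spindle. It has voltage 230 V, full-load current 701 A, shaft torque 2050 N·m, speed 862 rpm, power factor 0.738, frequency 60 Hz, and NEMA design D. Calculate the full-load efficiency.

89.8 %

ω = 2π × 862/60 = 90.27 rad/s; P_out = τω = 2050 × 90.27 = 185054 W
P_in = √3·V_L·I_L·cosφ = 1.732 × 230 × 701 × 0.738 = 206087 W
η = P_out / P_in = 185054 / 206087 = 0.898 = 89.8%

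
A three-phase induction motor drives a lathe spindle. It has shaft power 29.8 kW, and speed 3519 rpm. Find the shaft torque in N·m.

80.9 N·m

ω = 2π × 3519/60 = 368.5 rad/s
τ = P/ω = 29800/368.5 = 80.9 N·m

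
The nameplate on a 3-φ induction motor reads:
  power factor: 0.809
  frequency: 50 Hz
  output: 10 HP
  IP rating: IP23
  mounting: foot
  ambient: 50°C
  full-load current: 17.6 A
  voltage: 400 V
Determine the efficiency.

P_out = 10 × 746 = 7460 W
P_in = √3·V_L·I_L·cosφ = 1.732 × 400 × 17.6 × 0.809 = 9864 W
η = P_out / P_in = 7460 / 9864 = 0.756 = 75.6%

75.6 %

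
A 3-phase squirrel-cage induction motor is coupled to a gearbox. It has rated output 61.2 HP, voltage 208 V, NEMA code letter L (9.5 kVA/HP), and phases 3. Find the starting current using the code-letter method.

S_LR = 9.5 × 61.2 = 581.4 kVA
I_LR = S_LR/(√3·V_L) = 581400/(1.732×208) = 1610 A

1610 A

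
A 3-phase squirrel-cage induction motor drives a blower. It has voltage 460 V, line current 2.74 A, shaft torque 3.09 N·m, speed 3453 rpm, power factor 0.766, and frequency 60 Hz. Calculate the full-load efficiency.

ω = 2π × 3453/60 = 361.6 rad/s; P_out = τω = 3.09 × 361.6 = 1117 W
P_in = √3·V_L·I_L·cosφ = 1.732 × 460 × 2.74 × 0.766 = 1672 W
η = P_out / P_in = 1117 / 1672 = 0.668 = 66.8%

66.8 %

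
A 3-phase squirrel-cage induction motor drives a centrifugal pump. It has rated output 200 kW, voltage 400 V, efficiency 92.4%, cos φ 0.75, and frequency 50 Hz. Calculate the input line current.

417 A

P_out = 200 kW = 200000 W
P_in = P_out / η = 200000 / 0.924 = 216450 W
I_L = P_in / (√3·V_L·cosφ) = 216450 / (1.732 × 400 × 0.75) = 417 A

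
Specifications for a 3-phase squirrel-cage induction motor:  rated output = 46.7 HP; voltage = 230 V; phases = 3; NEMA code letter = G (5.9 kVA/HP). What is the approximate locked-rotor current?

S_LR = 5.9 × 46.7 = 275.53 kVA
I_LR = S_LR/(√3·V_L) = 275530/(1.732×230) = 692 A

692 A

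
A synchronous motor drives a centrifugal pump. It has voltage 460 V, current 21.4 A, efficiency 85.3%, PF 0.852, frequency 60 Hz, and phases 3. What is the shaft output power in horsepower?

16.6 HP

P_in = √3·V·I·cosφ = 1.732 × 460 × 21.4 × 0.852 = 14526 W
P_out = η·P_in = 0.853 × 14526 = 12391 W
= 12391/746 = 16.6 HP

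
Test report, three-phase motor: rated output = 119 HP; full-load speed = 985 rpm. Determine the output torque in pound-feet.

P_out = 119 × 746 = 88774 W
ω = 2π × 985/60 = 103.1 rad/s
τ = P_out/ω = 88774/103.1 = 861 N·m
In lb·ft: 861/1.356 = 635 lb·ft

635 lb·ft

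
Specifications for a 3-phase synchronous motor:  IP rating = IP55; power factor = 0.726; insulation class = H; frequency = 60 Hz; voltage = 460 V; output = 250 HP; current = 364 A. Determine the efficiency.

88.6 %

P_out = 250 × 746 = 186500 W
P_in = √3·V_L·I_L·cosφ = 1.732 × 460 × 364 × 0.726 = 210544 W
η = P_out / P_in = 186500 / 210544 = 0.886 = 88.6%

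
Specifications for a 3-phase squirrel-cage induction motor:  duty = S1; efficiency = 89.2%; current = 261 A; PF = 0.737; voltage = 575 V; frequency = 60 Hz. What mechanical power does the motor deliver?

P_in = √3·V·I·cosφ = 1.732 × 575 × 261 × 0.737 = 191568 W
P_out = η·P_in = 0.892 × 191568 = 170879 W

171 kW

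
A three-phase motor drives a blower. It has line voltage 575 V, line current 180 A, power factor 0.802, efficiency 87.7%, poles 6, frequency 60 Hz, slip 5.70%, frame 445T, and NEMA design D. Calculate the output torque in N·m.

P_in = √3·V·I·cosφ = 1.732 × 575 × 180 × 0.802 = 143768 W
P_out = η·P_in = 0.877 × 143768 = 126085 W
n_s = 120×60/6 = 1200 rpm; n = 1200×(1−0.057) = 1132 rpm
ω = 2π×1132/60 = 118.5 rad/s
τ = P_out/ω = 126085/118.5 = 1060 N·m

1060 N·m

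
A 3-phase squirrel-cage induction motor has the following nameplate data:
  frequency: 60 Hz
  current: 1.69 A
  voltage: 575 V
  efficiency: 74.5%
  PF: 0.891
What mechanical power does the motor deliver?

P_in = √3·V·I·cosφ = 1.732 × 575 × 1.69 × 0.891 = 1500 W
P_out = η·P_in = 0.745 × 1500 = 1118 W

1.12 kW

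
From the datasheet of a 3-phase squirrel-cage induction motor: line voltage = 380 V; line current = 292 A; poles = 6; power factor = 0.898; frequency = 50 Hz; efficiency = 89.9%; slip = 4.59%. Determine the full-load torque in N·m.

1550 N·m

P_in = √3·V·I·cosφ = 1.732 × 380 × 292 × 0.898 = 172580 W
P_out = η·P_in = 0.899 × 172580 = 155149 W
n_s = 120×50/6 = 1000 rpm; n = 1000×(1−0.0459) = 954 rpm
ω = 2π×954/60 = 99.9 rad/s
τ = P_out/ω = 155149/99.9 = 1550 N·m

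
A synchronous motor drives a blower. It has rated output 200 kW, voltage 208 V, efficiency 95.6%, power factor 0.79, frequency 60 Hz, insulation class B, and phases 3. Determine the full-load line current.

P_out = 200 kW = 200000 W
P_in = P_out / η = 200000 / 0.956 = 209205 W
I_L = P_in / (√3·V_L·cosφ) = 209205 / (1.732 × 208 × 0.79) = 735 A

735 A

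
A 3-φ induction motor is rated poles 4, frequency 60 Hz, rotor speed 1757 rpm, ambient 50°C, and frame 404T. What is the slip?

2.4 %

n_s = 120f/p = 120×60/4 = 1800 rpm
s = (n_s − n)/n_s = (1800 − 1757)/1800 = 0.0239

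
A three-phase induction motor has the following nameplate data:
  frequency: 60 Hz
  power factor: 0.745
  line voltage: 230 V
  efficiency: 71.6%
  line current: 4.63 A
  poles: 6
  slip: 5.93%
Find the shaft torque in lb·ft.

6.14 lb·ft

P_in = √3·V·I·cosφ = 1.732 × 230 × 4.63 × 0.745 = 1374 W
P_out = η·P_in = 0.716 × 1374 = 984 W
n_s = 120×60/6 = 1200 rpm; n = 1200×(1−0.0593) = 1129 rpm
ω = 2π×1129/60 = 118.2 rad/s
τ = P_out/ω = 984/118.2 = 8.325 N·m
In lb·ft: 8.325/1.356 = 6.14 lb·ft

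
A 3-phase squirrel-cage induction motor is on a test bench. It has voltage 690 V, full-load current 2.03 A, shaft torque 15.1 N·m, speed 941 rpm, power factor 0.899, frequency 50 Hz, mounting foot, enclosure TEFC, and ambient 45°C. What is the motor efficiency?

ω = 2π × 941/60 = 98.54 rad/s; P_out = τω = 15.1 × 98.54 = 1488 W
P_in = √3·V_L·I_L·cosφ = 1.732 × 690 × 2.03 × 0.899 = 2181 W
η = P_out / P_in = 1488 / 2181 = 0.682 = 68.2%

68.2 %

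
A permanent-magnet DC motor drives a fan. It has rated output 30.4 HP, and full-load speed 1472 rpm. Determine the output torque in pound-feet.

P_out = 30.4 × 746 = 22678 W
ω = 2π × 1472/60 = 154.1 rad/s
τ = P_out/ω = 22678/154.1 = 147.2 N·m
In lb·ft: 147.2/1.356 = 109 lb·ft

109 lb·ft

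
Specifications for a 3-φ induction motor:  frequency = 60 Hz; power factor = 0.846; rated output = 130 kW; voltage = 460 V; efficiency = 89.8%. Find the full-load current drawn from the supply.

P_out = 130 kW = 130000 W
P_in = P_out / η = 130000 / 0.898 = 144766 W
I_L = P_in / (√3·V_L·cosφ) = 144766 / (1.732 × 460 × 0.846) = 215 A

215 A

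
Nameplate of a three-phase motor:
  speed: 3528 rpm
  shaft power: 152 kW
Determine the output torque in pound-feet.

303 lb·ft

ω = 2π × 3528/60 = 369.5 rad/s
τ = P/ω = 152000/369.5 = 411.4 N·m
In lb·ft: 411.4/1.356 = 303 lb·ft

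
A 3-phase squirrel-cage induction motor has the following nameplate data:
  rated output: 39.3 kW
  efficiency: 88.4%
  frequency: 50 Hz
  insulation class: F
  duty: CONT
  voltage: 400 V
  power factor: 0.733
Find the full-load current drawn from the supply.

P_out = 39.3 kW = 39300 W
P_in = P_out / η = 39300 / 0.884 = 44457 W
I_L = P_in / (√3·V_L·cosφ) = 44457 / (1.732 × 400 × 0.733) = 87.5 A

87.5 A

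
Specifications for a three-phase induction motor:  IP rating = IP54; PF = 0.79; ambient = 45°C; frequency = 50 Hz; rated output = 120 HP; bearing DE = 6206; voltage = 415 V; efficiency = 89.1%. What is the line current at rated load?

177 A

P_out = 120 × 746 = 89520 W
P_in = P_out / η = 89520 / 0.891 = 100471 W
I_L = P_in / (√3·V_L·cosφ) = 100471 / (1.732 × 415 × 0.79) = 177 A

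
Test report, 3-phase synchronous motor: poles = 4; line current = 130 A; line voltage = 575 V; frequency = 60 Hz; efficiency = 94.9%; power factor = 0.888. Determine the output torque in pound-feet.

P_in = √3·V·I·cosφ = 1.732 × 575 × 130 × 0.888 = 114967 W
P_out = η·P_in = 0.949 × 114967 = 109104 W
n = n_s = 120×60/4 = 1800 rpm (synchronous)
ω = 2π×1800/60 = 188.5 rad/s
τ = P_out/ω = 109104/188.5 = 578.8 N·m
In lb·ft: 578.8/1.356 = 427 lb·ft

427 lb·ft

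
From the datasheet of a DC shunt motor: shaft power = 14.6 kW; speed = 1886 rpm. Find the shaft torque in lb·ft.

54.5 lb·ft

ω = 2π × 1886/60 = 197.5 rad/s
τ = P/ω = 14600/197.5 = 73.92 N·m
In lb·ft: 73.92/1.356 = 54.5 lb·ft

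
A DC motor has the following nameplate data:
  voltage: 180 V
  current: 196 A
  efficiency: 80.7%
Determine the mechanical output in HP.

P_in = V·I = 180 × 196 = 35280 W
P_out = η·P_in = 0.807 × 35280 = 28471 W
= 28471/746 = 38.2 HP

38.2 HP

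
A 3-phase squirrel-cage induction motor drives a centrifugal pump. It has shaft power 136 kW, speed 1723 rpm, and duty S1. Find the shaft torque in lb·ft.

556 lb·ft

ω = 2π × 1723/60 = 180.4 rad/s
τ = P/ω = 136000/180.4 = 753.9 N·m
In lb·ft: 753.9/1.356 = 556 lb·ft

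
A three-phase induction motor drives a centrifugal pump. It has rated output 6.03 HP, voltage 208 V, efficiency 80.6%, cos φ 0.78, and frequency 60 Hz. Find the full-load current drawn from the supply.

P_out = 6.03 × 746 = 4498 W
P_in = P_out / η = 4498 / 0.806 = 5581 W
I_L = P_in / (√3·V_L·cosφ) = 5581 / (1.732 × 208 × 0.78) = 19.9 A

19.9 A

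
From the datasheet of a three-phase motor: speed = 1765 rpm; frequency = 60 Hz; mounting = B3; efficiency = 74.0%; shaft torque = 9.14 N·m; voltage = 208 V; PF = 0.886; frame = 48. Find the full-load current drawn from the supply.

ω = 2π×1765/60 = 184.8 rad/s; P_out = τω = 9.14 × 184.8 = 1689 W
P_in = P_out / η = 1689 / 0.740 = 2282 W
I_L = P_in / (√3·V_L·cosφ) = 2282 / (1.732 × 208 × 0.886) = 7.15 A

7.15 A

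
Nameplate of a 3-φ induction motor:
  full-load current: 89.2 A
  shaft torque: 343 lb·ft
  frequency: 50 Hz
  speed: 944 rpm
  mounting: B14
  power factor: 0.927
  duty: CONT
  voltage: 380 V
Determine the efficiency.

τ = 343 lb·ft × 1.356 = 465.1 N·m
ω = 2π × 944/60 = 98.86 rad/s; P_out = τω = 465.1 × 98.86 = 45980 W
P_in = √3·V_L·I_L·cosφ = 1.732 × 380 × 89.2 × 0.927 = 54422 W
η = P_out / P_in = 45980 / 54422 = 0.845 = 84.5%

84.5 %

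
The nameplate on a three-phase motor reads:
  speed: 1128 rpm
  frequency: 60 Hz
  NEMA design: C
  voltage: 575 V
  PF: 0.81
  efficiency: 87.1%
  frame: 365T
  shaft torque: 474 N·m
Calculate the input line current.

ω = 2π×1128/60 = 118.1 rad/s; P_out = τω = 474 × 118.1 = 55979 W
P_in = P_out / η = 55979 / 0.871 = 64270 W
I_L = P_in / (√3·V_L·cosφ) = 64270 / (1.732 × 575 × 0.81) = 79.7 A

79.7 A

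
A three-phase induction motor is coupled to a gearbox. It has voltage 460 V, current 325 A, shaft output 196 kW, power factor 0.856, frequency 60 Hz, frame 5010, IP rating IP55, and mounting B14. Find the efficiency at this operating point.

P_out = 196 kW = 196000 W
P_in = √3·V_L·I_L·cosφ = 1.732 × 460 × 325 × 0.856 = 221648 W
η = P_out / P_in = 196000 / 221648 = 0.884 = 88.4%

88.4 %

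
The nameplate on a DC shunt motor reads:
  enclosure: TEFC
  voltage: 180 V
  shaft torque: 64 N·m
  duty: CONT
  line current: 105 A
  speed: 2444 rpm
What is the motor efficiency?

86.7 %

ω = 2π × 2444/60 = 255.9 rad/s; P_out = τω = 64 × 255.9 = 16378 W
P_in = V·I = 180 × 105 = 18900 W
η = P_out / P_in = 16378 / 18900 = 0.867 = 86.7%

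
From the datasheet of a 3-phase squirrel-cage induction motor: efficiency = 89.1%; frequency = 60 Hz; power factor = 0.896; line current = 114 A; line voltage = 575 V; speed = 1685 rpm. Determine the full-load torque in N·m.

P_in = √3·V·I·cosφ = 1.732 × 575 × 114 × 0.896 = 101725 W
P_out = η·P_in = 0.891 × 101725 = 90637 W
n = 1685 rpm
ω = 2π×1685/60 = 176.5 rad/s
τ = P_out/ω = 90637/176.5 = 514 N·m

514 N·m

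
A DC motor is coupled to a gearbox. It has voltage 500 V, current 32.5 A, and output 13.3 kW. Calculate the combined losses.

P_in = V·I = 500×32.5 = 16250 W
P_out = 13300 W
Losses = P_in − P_out = 16250 − 13300 = 2950 W

2950 W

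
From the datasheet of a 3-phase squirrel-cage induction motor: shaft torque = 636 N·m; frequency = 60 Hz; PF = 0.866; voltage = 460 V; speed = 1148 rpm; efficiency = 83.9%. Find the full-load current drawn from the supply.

132 A

ω = 2π×1148/60 = 120.2 rad/s; P_out = τω = 636 × 120.2 = 76447 W
P_in = P_out / η = 76447 / 0.839 = 91117 W
I_L = P_in / (√3·V_L·cosφ) = 91117 / (1.732 × 460 × 0.866) = 132 A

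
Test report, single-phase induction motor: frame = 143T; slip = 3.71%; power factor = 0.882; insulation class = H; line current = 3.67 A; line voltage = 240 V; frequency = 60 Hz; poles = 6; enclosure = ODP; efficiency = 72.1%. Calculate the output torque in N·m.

P_in = V·I·cosφ = 240 × 3.67 × 0.882 = 777 W
P_out = η·P_in = 0.721 × 777 = 560 W
n_s = 120×60/6 = 1200 rpm; n = 1200×(1−0.0371) = 1155 rpm
ω = 2π×1155/60 = 121 rad/s
τ = P_out/ω = 560/121 = 4.63 N·m

4.63 N·m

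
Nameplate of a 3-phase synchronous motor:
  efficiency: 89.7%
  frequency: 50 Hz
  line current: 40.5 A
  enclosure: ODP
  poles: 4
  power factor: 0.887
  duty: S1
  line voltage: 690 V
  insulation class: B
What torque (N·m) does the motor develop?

245 N·m

P_in = √3·V·I·cosφ = 1.732 × 690 × 40.5 × 0.887 = 42931 W
P_out = η·P_in = 0.897 × 42931 = 38509 W
n = n_s = 120×50/4 = 1500 rpm (synchronous)
ω = 2π×1500/60 = 157.1 rad/s
τ = P_out/ω = 38509/157.1 = 245 N·m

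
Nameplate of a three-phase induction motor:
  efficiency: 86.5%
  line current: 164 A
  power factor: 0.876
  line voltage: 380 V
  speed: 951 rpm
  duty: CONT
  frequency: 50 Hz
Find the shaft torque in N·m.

P_in = √3·V·I·cosφ = 1.732 × 380 × 164 × 0.876 = 94554 W
P_out = η·P_in = 0.865 × 94554 = 81789 W
n = 951 rpm
ω = 2π×951/60 = 99.59 rad/s
τ = P_out/ω = 81789/99.59 = 821 N·m

821 N·m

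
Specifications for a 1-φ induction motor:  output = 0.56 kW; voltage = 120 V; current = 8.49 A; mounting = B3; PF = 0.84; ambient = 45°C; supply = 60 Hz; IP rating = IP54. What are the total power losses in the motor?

296 W

P_in = V·I·cosφ = 120×8.49×0.84 = 856 W
P_out = 560 W
Losses = P_in − P_out = 856 − 560 = 296 W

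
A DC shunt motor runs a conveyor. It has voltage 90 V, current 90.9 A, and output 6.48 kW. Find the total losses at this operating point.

1.7 kW

P_in = V·I = 90×90.9 = 8181 W
P_out = 6480 W
Losses = P_in − P_out = 8181 − 6480 = 1701 W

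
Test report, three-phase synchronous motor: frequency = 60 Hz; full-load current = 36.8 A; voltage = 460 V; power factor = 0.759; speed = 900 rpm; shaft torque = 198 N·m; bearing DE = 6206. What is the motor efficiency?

83.9 %

ω = 2π × 900/60 = 94.25 rad/s; P_out = τω = 198 × 94.25 = 18662 W
P_in = √3·V_L·I_L·cosφ = 1.732 × 460 × 36.8 × 0.759 = 22253 W
η = P_out / P_in = 18662 / 22253 = 0.839 = 83.9%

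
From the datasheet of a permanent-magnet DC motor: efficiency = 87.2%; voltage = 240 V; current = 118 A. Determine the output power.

P_in = V·I = 240 × 118 = 28320 W
P_out = η·P_in = 0.872 × 28320 = 24695 W

24.7 kW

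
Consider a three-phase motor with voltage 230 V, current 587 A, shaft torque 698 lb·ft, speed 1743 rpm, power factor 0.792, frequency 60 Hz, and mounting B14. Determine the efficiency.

τ = 698 lb·ft × 1.356 = 946.5 N·m
ω = 2π × 1743/60 = 182.5 rad/s; P_out = τω = 946.5 × 182.5 = 172736 W
P_in = √3·V_L·I_L·cosφ = 1.732 × 230 × 587 × 0.792 = 185199 W
η = P_out / P_in = 172736 / 185199 = 0.933 = 93.3%

93.3 %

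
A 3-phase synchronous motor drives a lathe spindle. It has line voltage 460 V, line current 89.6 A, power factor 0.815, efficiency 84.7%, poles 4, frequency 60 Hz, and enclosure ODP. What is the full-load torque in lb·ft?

193 lb·ft

P_in = √3·V·I·cosφ = 1.732 × 460 × 89.6 × 0.815 = 58180 W
P_out = η·P_in = 0.847 × 58180 = 49278 W
n = n_s = 120×60/4 = 1800 rpm (synchronous)
ω = 2π×1800/60 = 188.5 rad/s
τ = P_out/ω = 49278/188.5 = 261.4 N·m
In lb·ft: 261.4/1.356 = 193 lb·ft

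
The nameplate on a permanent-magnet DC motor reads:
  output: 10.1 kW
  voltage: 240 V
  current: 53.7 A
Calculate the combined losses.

P_in = V·I = 240×53.7 = 12888 W
P_out = 10100 W
Losses = P_in − P_out = 12888 − 10100 = 2788 W

2.79 kW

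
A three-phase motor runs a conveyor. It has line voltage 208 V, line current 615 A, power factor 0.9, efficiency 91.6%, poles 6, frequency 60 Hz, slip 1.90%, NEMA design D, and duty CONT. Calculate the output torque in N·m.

1480 N·m

P_in = √3·V·I·cosφ = 1.732 × 208 × 615 × 0.9 = 199402 W
P_out = η·P_in = 0.916 × 199402 = 182652 W
n_s = 120×60/6 = 1200 rpm; n = 1200×(1−0.019) = 1177 rpm
ω = 2π×1177/60 = 123.3 rad/s
τ = P_out/ω = 182652/123.3 = 1480 N·m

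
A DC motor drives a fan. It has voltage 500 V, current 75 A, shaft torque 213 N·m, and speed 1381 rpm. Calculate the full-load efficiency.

ω = 2π × 1381/60 = 144.6 rad/s; P_out = τω = 213 × 144.6 = 30800 W
P_in = V·I = 500 × 75 = 37500 W
η = P_out / P_in = 30800 / 37500 = 0.821 = 82.1%

82.1 %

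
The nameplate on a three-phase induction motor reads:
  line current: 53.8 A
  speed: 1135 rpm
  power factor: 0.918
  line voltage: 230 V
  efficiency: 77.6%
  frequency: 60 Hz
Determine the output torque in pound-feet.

94.7 lb·ft

P_in = √3·V·I·cosφ = 1.732 × 230 × 53.8 × 0.918 = 19674 W
P_out = η·P_in = 0.776 × 19674 = 15267 W
n = 1135 rpm
ω = 2π×1135/60 = 118.9 rad/s
τ = P_out/ω = 15267/118.9 = 128.4 N·m
In lb·ft: 128.4/1.356 = 94.7 lb·ft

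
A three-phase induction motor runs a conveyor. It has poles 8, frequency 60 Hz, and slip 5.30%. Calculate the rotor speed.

n_s = 120f/p = 120×60/8 = 900 rpm
n = n_s(1 − s) = 900 × (1 − 0.053) = 852 rpm

852 rpm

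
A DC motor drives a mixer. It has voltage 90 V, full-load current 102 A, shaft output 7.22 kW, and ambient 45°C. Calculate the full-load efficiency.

78.6 %

P_out = 7.22 kW = 7220 W
P_in = V·I = 90 × 102 = 9180 W
η = P_out / P_in = 7220 / 9180 = 0.786 = 78.6%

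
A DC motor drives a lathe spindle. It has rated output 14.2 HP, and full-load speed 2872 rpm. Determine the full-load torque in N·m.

35.2 N·m

P_out = 14.2 × 746 = 10593 W
ω = 2π × 2872/60 = 300.8 rad/s
τ = P_out/ω = 10593/300.8 = 35.2 N·m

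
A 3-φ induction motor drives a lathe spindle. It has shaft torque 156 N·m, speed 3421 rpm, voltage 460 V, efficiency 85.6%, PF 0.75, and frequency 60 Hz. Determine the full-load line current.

ω = 2π×3421/60 = 358.2 rad/s; P_out = τω = 156 × 358.2 = 55879 W
P_in = P_out / η = 55879 / 0.856 = 65279 W
I_L = P_in / (√3·V_L·cosφ) = 65279 / (1.732 × 460 × 0.75) = 109 A

109 A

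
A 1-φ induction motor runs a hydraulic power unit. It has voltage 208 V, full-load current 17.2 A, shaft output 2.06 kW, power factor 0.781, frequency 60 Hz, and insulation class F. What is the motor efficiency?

P_out = 2.06 kW = 2060 W
P_in = V·I·cosφ = 208 × 17.2 × 0.781 = 2794 W
η = P_out / P_in = 2060 / 2794 = 0.737 = 73.7%

73.7 %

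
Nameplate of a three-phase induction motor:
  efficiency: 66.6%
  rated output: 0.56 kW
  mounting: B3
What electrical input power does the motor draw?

0.841 kW

P_out = 560 W
P_in = P_out/η = 560/0.666 = 841 W = 0.841 kW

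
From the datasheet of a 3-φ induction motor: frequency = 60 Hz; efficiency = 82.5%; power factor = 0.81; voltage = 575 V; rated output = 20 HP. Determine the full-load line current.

P_out = 20 × 746 = 14920 W
P_in = P_out / η = 14920 / 0.825 = 18085 W
I_L = P_in / (√3·V_L·cosφ) = 18085 / (1.732 × 575 × 0.81) = 22.4 A

22.4 A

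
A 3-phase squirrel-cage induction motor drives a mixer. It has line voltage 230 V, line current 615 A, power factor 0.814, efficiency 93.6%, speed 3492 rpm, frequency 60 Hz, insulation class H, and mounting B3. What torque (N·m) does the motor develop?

P_in = √3·V·I·cosφ = 1.732 × 230 × 615 × 0.814 = 199423 W
P_out = η·P_in = 0.936 × 199423 = 186660 W
n = 3492 rpm
ω = 2π×3492/60 = 365.7 rad/s
τ = P_out/ω = 186660/365.7 = 510 N·m

510 N·m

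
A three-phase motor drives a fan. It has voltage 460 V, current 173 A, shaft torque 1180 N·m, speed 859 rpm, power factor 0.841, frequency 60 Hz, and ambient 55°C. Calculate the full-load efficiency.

91.6 %

ω = 2π × 859/60 = 89.95 rad/s; P_out = τω = 1180 × 89.95 = 106141 W
P_in = √3·V_L·I_L·cosφ = 1.732 × 460 × 173 × 0.841 = 115917 W
η = P_out / P_in = 106141 / 115917 = 0.916 = 91.6%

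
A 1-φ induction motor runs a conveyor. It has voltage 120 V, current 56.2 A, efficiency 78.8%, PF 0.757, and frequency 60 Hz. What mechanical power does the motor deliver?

P_in = V·I·cosφ = 120 × 56.2 × 0.757 = 5105 W
P_out = η·P_in = 0.788 × 5105 = 4023 W

4.02 kW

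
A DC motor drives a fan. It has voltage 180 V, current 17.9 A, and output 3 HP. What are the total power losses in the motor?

984 W

P_in = V·I = 180×17.9 = 3222 W
P_out = 3×746 = 2238 W
Losses = P_in − P_out = 3222 − 2238 = 984 W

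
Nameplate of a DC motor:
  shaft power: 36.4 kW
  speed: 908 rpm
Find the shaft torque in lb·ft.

ω = 2π × 908/60 = 95.09 rad/s
τ = P/ω = 36400/95.09 = 382.8 N·m
In lb·ft: 382.8/1.356 = 282 lb·ft

282 lb·ft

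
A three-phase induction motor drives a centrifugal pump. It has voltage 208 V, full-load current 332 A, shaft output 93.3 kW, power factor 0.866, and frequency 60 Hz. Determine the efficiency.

P_out = 93.3 kW = 93300 W
P_in = √3·V_L·I_L·cosφ = 1.732 × 208 × 332 × 0.866 = 103578 W
η = P_out / P_in = 93300 / 103578 = 0.901 = 90.1%

90.1 %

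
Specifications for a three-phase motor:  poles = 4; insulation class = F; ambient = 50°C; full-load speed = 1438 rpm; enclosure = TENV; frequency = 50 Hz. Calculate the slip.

4.13 %

n_s = 120f/p = 120×50/4 = 1500 rpm
s = (n_s − n)/n_s = (1500 − 1438)/1500 = 0.0413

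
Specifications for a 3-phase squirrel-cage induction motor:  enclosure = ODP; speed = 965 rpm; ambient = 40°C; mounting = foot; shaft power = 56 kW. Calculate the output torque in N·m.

ω = 2π × 965/60 = 101.1 rad/s
τ = P/ω = 56000/101.1 = 554 N·m

554 N·m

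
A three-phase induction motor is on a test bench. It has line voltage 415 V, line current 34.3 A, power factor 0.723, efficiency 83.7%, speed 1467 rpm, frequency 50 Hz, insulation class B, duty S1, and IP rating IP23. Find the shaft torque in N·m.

P_in = √3·V·I·cosφ = 1.732 × 415 × 34.3 × 0.723 = 17825 W
P_out = η·P_in = 0.837 × 17825 = 14920 W
n = 1467 rpm
ω = 2π×1467/60 = 153.6 rad/s
τ = P_out/ω = 14920/153.6 = 97.1 N·m

97.1 N·m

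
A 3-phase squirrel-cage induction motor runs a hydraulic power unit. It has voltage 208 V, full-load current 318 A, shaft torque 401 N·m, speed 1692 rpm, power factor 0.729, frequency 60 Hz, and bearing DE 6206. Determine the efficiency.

ω = 2π × 1692/60 = 177.2 rad/s; P_out = τω = 401 × 177.2 = 71057 W
P_in = √3·V_L·I_L·cosφ = 1.732 × 208 × 318 × 0.729 = 83515 W
η = P_out / P_in = 71057 / 83515 = 0.851 = 85.1%

85.1 %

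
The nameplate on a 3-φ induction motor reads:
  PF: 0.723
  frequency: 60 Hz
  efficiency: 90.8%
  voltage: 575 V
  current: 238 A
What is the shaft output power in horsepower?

209 HP

P_in = √3·V·I·cosφ = 1.732 × 575 × 238 × 0.723 = 171368 W
P_out = η·P_in = 0.908 × 171368 = 155602 W
= 155602/746 = 209 HP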